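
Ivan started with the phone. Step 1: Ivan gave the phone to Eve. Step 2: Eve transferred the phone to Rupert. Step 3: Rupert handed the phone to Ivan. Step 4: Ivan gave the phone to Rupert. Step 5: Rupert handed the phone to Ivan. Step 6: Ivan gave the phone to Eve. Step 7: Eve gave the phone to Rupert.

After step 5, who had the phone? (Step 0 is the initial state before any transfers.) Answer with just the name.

Answer: Ivan

Derivation:
Tracking the phone holder through step 5:
After step 0 (start): Ivan
After step 1: Eve
After step 2: Rupert
After step 3: Ivan
After step 4: Rupert
After step 5: Ivan

At step 5, the holder is Ivan.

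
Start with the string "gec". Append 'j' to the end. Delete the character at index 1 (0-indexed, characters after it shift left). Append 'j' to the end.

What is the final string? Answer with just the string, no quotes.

Applying each edit step by step:
Start: "gec"
Op 1 (append 'j'): "gec" -> "gecj"
Op 2 (delete idx 1 = 'e'): "gecj" -> "gcj"
Op 3 (append 'j'): "gcj" -> "gcjj"

Answer: gcjj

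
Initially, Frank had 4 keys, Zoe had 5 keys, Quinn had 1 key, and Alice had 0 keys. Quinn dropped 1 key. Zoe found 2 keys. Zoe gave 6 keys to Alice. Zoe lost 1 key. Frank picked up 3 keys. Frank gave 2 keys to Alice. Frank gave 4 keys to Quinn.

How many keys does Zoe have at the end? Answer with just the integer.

Tracking counts step by step:
Start: Frank=4, Zoe=5, Quinn=1, Alice=0
Event 1 (Quinn -1): Quinn: 1 -> 0. State: Frank=4, Zoe=5, Quinn=0, Alice=0
Event 2 (Zoe +2): Zoe: 5 -> 7. State: Frank=4, Zoe=7, Quinn=0, Alice=0
Event 3 (Zoe -> Alice, 6): Zoe: 7 -> 1, Alice: 0 -> 6. State: Frank=4, Zoe=1, Quinn=0, Alice=6
Event 4 (Zoe -1): Zoe: 1 -> 0. State: Frank=4, Zoe=0, Quinn=0, Alice=6
Event 5 (Frank +3): Frank: 4 -> 7. State: Frank=7, Zoe=0, Quinn=0, Alice=6
Event 6 (Frank -> Alice, 2): Frank: 7 -> 5, Alice: 6 -> 8. State: Frank=5, Zoe=0, Quinn=0, Alice=8
Event 7 (Frank -> Quinn, 4): Frank: 5 -> 1, Quinn: 0 -> 4. State: Frank=1, Zoe=0, Quinn=4, Alice=8

Zoe's final count: 0

Answer: 0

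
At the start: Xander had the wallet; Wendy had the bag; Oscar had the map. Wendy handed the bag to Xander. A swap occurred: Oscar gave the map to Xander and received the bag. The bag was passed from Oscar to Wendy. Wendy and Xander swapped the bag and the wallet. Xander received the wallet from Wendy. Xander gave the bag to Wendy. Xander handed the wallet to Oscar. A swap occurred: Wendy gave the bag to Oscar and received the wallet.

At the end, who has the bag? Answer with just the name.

Tracking all object holders:
Start: wallet:Xander, bag:Wendy, map:Oscar
Event 1 (give bag: Wendy -> Xander). State: wallet:Xander, bag:Xander, map:Oscar
Event 2 (swap map<->bag: now map:Xander, bag:Oscar). State: wallet:Xander, bag:Oscar, map:Xander
Event 3 (give bag: Oscar -> Wendy). State: wallet:Xander, bag:Wendy, map:Xander
Event 4 (swap bag<->wallet: now bag:Xander, wallet:Wendy). State: wallet:Wendy, bag:Xander, map:Xander
Event 5 (give wallet: Wendy -> Xander). State: wallet:Xander, bag:Xander, map:Xander
Event 6 (give bag: Xander -> Wendy). State: wallet:Xander, bag:Wendy, map:Xander
Event 7 (give wallet: Xander -> Oscar). State: wallet:Oscar, bag:Wendy, map:Xander
Event 8 (swap bag<->wallet: now bag:Oscar, wallet:Wendy). State: wallet:Wendy, bag:Oscar, map:Xander

Final state: wallet:Wendy, bag:Oscar, map:Xander
The bag is held by Oscar.

Answer: Oscar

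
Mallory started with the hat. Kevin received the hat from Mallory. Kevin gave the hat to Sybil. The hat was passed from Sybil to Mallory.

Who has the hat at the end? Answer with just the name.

Tracking the hat through each event:
Start: Mallory has the hat.
After event 1: Kevin has the hat.
After event 2: Sybil has the hat.
After event 3: Mallory has the hat.

Answer: Mallory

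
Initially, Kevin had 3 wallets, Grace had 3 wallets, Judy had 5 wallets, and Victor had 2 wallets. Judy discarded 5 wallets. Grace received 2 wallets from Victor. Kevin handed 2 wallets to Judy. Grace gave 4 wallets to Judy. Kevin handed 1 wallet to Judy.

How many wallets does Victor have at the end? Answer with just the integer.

Tracking counts step by step:
Start: Kevin=3, Grace=3, Judy=5, Victor=2
Event 1 (Judy -5): Judy: 5 -> 0. State: Kevin=3, Grace=3, Judy=0, Victor=2
Event 2 (Victor -> Grace, 2): Victor: 2 -> 0, Grace: 3 -> 5. State: Kevin=3, Grace=5, Judy=0, Victor=0
Event 3 (Kevin -> Judy, 2): Kevin: 3 -> 1, Judy: 0 -> 2. State: Kevin=1, Grace=5, Judy=2, Victor=0
Event 4 (Grace -> Judy, 4): Grace: 5 -> 1, Judy: 2 -> 6. State: Kevin=1, Grace=1, Judy=6, Victor=0
Event 5 (Kevin -> Judy, 1): Kevin: 1 -> 0, Judy: 6 -> 7. State: Kevin=0, Grace=1, Judy=7, Victor=0

Victor's final count: 0

Answer: 0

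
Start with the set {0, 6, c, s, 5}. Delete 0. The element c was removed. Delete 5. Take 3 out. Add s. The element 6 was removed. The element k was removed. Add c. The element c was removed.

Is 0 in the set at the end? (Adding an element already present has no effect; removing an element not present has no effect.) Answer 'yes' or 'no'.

Answer: no

Derivation:
Tracking the set through each operation:
Start: {0, 5, 6, c, s}
Event 1 (remove 0): removed. Set: {5, 6, c, s}
Event 2 (remove c): removed. Set: {5, 6, s}
Event 3 (remove 5): removed. Set: {6, s}
Event 4 (remove 3): not present, no change. Set: {6, s}
Event 5 (add s): already present, no change. Set: {6, s}
Event 6 (remove 6): removed. Set: {s}
Event 7 (remove k): not present, no change. Set: {s}
Event 8 (add c): added. Set: {c, s}
Event 9 (remove c): removed. Set: {s}

Final set: {s} (size 1)
0 is NOT in the final set.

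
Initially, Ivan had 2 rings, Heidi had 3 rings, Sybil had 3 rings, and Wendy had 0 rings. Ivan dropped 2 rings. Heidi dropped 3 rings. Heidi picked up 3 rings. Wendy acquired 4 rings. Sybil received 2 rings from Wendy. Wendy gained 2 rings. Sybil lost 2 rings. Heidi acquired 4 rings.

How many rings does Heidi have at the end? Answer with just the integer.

Answer: 7

Derivation:
Tracking counts step by step:
Start: Ivan=2, Heidi=3, Sybil=3, Wendy=0
Event 1 (Ivan -2): Ivan: 2 -> 0. State: Ivan=0, Heidi=3, Sybil=3, Wendy=0
Event 2 (Heidi -3): Heidi: 3 -> 0. State: Ivan=0, Heidi=0, Sybil=3, Wendy=0
Event 3 (Heidi +3): Heidi: 0 -> 3. State: Ivan=0, Heidi=3, Sybil=3, Wendy=0
Event 4 (Wendy +4): Wendy: 0 -> 4. State: Ivan=0, Heidi=3, Sybil=3, Wendy=4
Event 5 (Wendy -> Sybil, 2): Wendy: 4 -> 2, Sybil: 3 -> 5. State: Ivan=0, Heidi=3, Sybil=5, Wendy=2
Event 6 (Wendy +2): Wendy: 2 -> 4. State: Ivan=0, Heidi=3, Sybil=5, Wendy=4
Event 7 (Sybil -2): Sybil: 5 -> 3. State: Ivan=0, Heidi=3, Sybil=3, Wendy=4
Event 8 (Heidi +4): Heidi: 3 -> 7. State: Ivan=0, Heidi=7, Sybil=3, Wendy=4

Heidi's final count: 7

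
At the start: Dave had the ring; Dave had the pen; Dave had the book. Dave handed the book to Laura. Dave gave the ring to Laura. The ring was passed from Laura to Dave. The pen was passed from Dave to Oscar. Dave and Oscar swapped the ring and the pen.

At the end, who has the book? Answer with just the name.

Answer: Laura

Derivation:
Tracking all object holders:
Start: ring:Dave, pen:Dave, book:Dave
Event 1 (give book: Dave -> Laura). State: ring:Dave, pen:Dave, book:Laura
Event 2 (give ring: Dave -> Laura). State: ring:Laura, pen:Dave, book:Laura
Event 3 (give ring: Laura -> Dave). State: ring:Dave, pen:Dave, book:Laura
Event 4 (give pen: Dave -> Oscar). State: ring:Dave, pen:Oscar, book:Laura
Event 5 (swap ring<->pen: now ring:Oscar, pen:Dave). State: ring:Oscar, pen:Dave, book:Laura

Final state: ring:Oscar, pen:Dave, book:Laura
The book is held by Laura.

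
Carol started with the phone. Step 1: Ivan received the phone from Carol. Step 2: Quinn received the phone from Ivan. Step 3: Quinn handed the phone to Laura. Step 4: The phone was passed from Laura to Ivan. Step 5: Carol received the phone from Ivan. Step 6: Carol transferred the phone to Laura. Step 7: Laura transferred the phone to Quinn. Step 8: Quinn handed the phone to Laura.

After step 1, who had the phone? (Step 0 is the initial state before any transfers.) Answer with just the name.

Answer: Ivan

Derivation:
Tracking the phone holder through step 1:
After step 0 (start): Carol
After step 1: Ivan

At step 1, the holder is Ivan.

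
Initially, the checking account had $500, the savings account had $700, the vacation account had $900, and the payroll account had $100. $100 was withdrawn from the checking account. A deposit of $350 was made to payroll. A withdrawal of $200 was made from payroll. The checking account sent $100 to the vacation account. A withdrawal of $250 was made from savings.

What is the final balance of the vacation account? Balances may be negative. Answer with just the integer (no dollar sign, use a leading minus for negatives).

Answer: 1000

Derivation:
Tracking account balances step by step:
Start: checking=500, savings=700, vacation=900, payroll=100
Event 1 (withdraw 100 from checking): checking: 500 - 100 = 400. Balances: checking=400, savings=700, vacation=900, payroll=100
Event 2 (deposit 350 to payroll): payroll: 100 + 350 = 450. Balances: checking=400, savings=700, vacation=900, payroll=450
Event 3 (withdraw 200 from payroll): payroll: 450 - 200 = 250. Balances: checking=400, savings=700, vacation=900, payroll=250
Event 4 (transfer 100 checking -> vacation): checking: 400 - 100 = 300, vacation: 900 + 100 = 1000. Balances: checking=300, savings=700, vacation=1000, payroll=250
Event 5 (withdraw 250 from savings): savings: 700 - 250 = 450. Balances: checking=300, savings=450, vacation=1000, payroll=250

Final balance of vacation: 1000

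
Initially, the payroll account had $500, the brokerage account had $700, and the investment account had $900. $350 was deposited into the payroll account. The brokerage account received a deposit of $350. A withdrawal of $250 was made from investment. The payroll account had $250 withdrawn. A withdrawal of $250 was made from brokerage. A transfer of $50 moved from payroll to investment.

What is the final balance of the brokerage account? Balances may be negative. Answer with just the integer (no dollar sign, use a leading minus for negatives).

Tracking account balances step by step:
Start: payroll=500, brokerage=700, investment=900
Event 1 (deposit 350 to payroll): payroll: 500 + 350 = 850. Balances: payroll=850, brokerage=700, investment=900
Event 2 (deposit 350 to brokerage): brokerage: 700 + 350 = 1050. Balances: payroll=850, brokerage=1050, investment=900
Event 3 (withdraw 250 from investment): investment: 900 - 250 = 650. Balances: payroll=850, brokerage=1050, investment=650
Event 4 (withdraw 250 from payroll): payroll: 850 - 250 = 600. Balances: payroll=600, brokerage=1050, investment=650
Event 5 (withdraw 250 from brokerage): brokerage: 1050 - 250 = 800. Balances: payroll=600, brokerage=800, investment=650
Event 6 (transfer 50 payroll -> investment): payroll: 600 - 50 = 550, investment: 650 + 50 = 700. Balances: payroll=550, brokerage=800, investment=700

Final balance of brokerage: 800

Answer: 800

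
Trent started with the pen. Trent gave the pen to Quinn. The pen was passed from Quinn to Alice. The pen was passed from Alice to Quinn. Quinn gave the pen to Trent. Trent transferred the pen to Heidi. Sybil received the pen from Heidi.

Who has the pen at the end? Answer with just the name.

Tracking the pen through each event:
Start: Trent has the pen.
After event 1: Quinn has the pen.
After event 2: Alice has the pen.
After event 3: Quinn has the pen.
After event 4: Trent has the pen.
After event 5: Heidi has the pen.
After event 6: Sybil has the pen.

Answer: Sybil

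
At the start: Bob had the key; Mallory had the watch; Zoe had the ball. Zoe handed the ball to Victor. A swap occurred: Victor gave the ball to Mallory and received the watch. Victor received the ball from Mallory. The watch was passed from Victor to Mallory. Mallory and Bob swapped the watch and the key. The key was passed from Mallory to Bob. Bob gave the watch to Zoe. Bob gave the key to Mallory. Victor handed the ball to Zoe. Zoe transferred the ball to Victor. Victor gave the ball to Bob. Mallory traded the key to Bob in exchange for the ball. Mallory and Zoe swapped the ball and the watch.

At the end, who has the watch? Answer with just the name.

Tracking all object holders:
Start: key:Bob, watch:Mallory, ball:Zoe
Event 1 (give ball: Zoe -> Victor). State: key:Bob, watch:Mallory, ball:Victor
Event 2 (swap ball<->watch: now ball:Mallory, watch:Victor). State: key:Bob, watch:Victor, ball:Mallory
Event 3 (give ball: Mallory -> Victor). State: key:Bob, watch:Victor, ball:Victor
Event 4 (give watch: Victor -> Mallory). State: key:Bob, watch:Mallory, ball:Victor
Event 5 (swap watch<->key: now watch:Bob, key:Mallory). State: key:Mallory, watch:Bob, ball:Victor
Event 6 (give key: Mallory -> Bob). State: key:Bob, watch:Bob, ball:Victor
Event 7 (give watch: Bob -> Zoe). State: key:Bob, watch:Zoe, ball:Victor
Event 8 (give key: Bob -> Mallory). State: key:Mallory, watch:Zoe, ball:Victor
Event 9 (give ball: Victor -> Zoe). State: key:Mallory, watch:Zoe, ball:Zoe
Event 10 (give ball: Zoe -> Victor). State: key:Mallory, watch:Zoe, ball:Victor
Event 11 (give ball: Victor -> Bob). State: key:Mallory, watch:Zoe, ball:Bob
Event 12 (swap key<->ball: now key:Bob, ball:Mallory). State: key:Bob, watch:Zoe, ball:Mallory
Event 13 (swap ball<->watch: now ball:Zoe, watch:Mallory). State: key:Bob, watch:Mallory, ball:Zoe

Final state: key:Bob, watch:Mallory, ball:Zoe
The watch is held by Mallory.

Answer: Mallory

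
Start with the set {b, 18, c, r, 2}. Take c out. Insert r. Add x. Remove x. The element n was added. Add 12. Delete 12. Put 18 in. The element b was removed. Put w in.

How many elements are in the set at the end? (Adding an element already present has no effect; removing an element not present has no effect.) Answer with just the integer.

Tracking the set through each operation:
Start: {18, 2, b, c, r}
Event 1 (remove c): removed. Set: {18, 2, b, r}
Event 2 (add r): already present, no change. Set: {18, 2, b, r}
Event 3 (add x): added. Set: {18, 2, b, r, x}
Event 4 (remove x): removed. Set: {18, 2, b, r}
Event 5 (add n): added. Set: {18, 2, b, n, r}
Event 6 (add 12): added. Set: {12, 18, 2, b, n, r}
Event 7 (remove 12): removed. Set: {18, 2, b, n, r}
Event 8 (add 18): already present, no change. Set: {18, 2, b, n, r}
Event 9 (remove b): removed. Set: {18, 2, n, r}
Event 10 (add w): added. Set: {18, 2, n, r, w}

Final set: {18, 2, n, r, w} (size 5)

Answer: 5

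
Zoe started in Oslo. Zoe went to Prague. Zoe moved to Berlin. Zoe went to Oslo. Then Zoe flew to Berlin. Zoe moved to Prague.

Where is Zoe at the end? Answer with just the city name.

Tracking Zoe's location:
Start: Zoe is in Oslo.
After move 1: Oslo -> Prague. Zoe is in Prague.
After move 2: Prague -> Berlin. Zoe is in Berlin.
After move 3: Berlin -> Oslo. Zoe is in Oslo.
After move 4: Oslo -> Berlin. Zoe is in Berlin.
After move 5: Berlin -> Prague. Zoe is in Prague.

Answer: Prague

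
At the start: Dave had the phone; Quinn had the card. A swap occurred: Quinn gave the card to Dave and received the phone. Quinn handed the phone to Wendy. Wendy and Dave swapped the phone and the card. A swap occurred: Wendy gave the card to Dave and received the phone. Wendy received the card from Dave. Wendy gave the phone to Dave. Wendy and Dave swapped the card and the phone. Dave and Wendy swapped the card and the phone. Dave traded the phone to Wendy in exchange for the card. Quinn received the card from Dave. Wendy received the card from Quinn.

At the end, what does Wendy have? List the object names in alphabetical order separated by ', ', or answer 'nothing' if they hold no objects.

Tracking all object holders:
Start: phone:Dave, card:Quinn
Event 1 (swap card<->phone: now card:Dave, phone:Quinn). State: phone:Quinn, card:Dave
Event 2 (give phone: Quinn -> Wendy). State: phone:Wendy, card:Dave
Event 3 (swap phone<->card: now phone:Dave, card:Wendy). State: phone:Dave, card:Wendy
Event 4 (swap card<->phone: now card:Dave, phone:Wendy). State: phone:Wendy, card:Dave
Event 5 (give card: Dave -> Wendy). State: phone:Wendy, card:Wendy
Event 6 (give phone: Wendy -> Dave). State: phone:Dave, card:Wendy
Event 7 (swap card<->phone: now card:Dave, phone:Wendy). State: phone:Wendy, card:Dave
Event 8 (swap card<->phone: now card:Wendy, phone:Dave). State: phone:Dave, card:Wendy
Event 9 (swap phone<->card: now phone:Wendy, card:Dave). State: phone:Wendy, card:Dave
Event 10 (give card: Dave -> Quinn). State: phone:Wendy, card:Quinn
Event 11 (give card: Quinn -> Wendy). State: phone:Wendy, card:Wendy

Final state: phone:Wendy, card:Wendy
Wendy holds: card, phone.

Answer: card, phone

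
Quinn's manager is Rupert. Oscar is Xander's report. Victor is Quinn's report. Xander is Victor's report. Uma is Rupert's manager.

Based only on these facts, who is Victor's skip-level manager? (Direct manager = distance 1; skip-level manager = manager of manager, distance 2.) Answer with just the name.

Reconstructing the manager chain from the given facts:
  Uma -> Rupert -> Quinn -> Victor -> Xander -> Oscar
(each arrow means 'manager of the next')
Positions in the chain (0 = top):
  position of Uma: 0
  position of Rupert: 1
  position of Quinn: 2
  position of Victor: 3
  position of Xander: 4
  position of Oscar: 5

Victor is at position 3; the skip-level manager is 2 steps up the chain, i.e. position 1: Rupert.

Answer: Rupert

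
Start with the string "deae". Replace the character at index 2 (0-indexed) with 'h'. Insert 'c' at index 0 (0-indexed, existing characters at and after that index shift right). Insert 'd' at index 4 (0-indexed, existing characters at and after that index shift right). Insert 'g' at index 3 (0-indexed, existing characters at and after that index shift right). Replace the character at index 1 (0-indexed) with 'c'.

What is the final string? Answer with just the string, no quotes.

Applying each edit step by step:
Start: "deae"
Op 1 (replace idx 2: 'a' -> 'h'): "deae" -> "dehe"
Op 2 (insert 'c' at idx 0): "dehe" -> "cdehe"
Op 3 (insert 'd' at idx 4): "cdehe" -> "cdehde"
Op 4 (insert 'g' at idx 3): "cdehde" -> "cdeghde"
Op 5 (replace idx 1: 'd' -> 'c'): "cdeghde" -> "cceghde"

Answer: cceghde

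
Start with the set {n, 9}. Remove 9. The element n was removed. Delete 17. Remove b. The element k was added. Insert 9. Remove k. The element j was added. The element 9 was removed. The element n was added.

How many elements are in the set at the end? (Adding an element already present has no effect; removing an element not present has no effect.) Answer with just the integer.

Answer: 2

Derivation:
Tracking the set through each operation:
Start: {9, n}
Event 1 (remove 9): removed. Set: {n}
Event 2 (remove n): removed. Set: {}
Event 3 (remove 17): not present, no change. Set: {}
Event 4 (remove b): not present, no change. Set: {}
Event 5 (add k): added. Set: {k}
Event 6 (add 9): added. Set: {9, k}
Event 7 (remove k): removed. Set: {9}
Event 8 (add j): added. Set: {9, j}
Event 9 (remove 9): removed. Set: {j}
Event 10 (add n): added. Set: {j, n}

Final set: {j, n} (size 2)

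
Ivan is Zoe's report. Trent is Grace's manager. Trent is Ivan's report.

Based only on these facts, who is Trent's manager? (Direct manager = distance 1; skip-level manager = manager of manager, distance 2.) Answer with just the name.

Answer: Ivan

Derivation:
Reconstructing the manager chain from the given facts:
  Zoe -> Ivan -> Trent -> Grace
(each arrow means 'manager of the next')
Positions in the chain (0 = top):
  position of Zoe: 0
  position of Ivan: 1
  position of Trent: 2
  position of Grace: 3

Trent is at position 2; the manager is 1 step up the chain, i.e. position 1: Ivan.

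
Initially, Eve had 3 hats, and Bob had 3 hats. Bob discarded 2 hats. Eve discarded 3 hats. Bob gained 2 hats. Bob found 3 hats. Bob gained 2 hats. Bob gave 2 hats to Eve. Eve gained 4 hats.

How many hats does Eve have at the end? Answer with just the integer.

Tracking counts step by step:
Start: Eve=3, Bob=3
Event 1 (Bob -2): Bob: 3 -> 1. State: Eve=3, Bob=1
Event 2 (Eve -3): Eve: 3 -> 0. State: Eve=0, Bob=1
Event 3 (Bob +2): Bob: 1 -> 3. State: Eve=0, Bob=3
Event 4 (Bob +3): Bob: 3 -> 6. State: Eve=0, Bob=6
Event 5 (Bob +2): Bob: 6 -> 8. State: Eve=0, Bob=8
Event 6 (Bob -> Eve, 2): Bob: 8 -> 6, Eve: 0 -> 2. State: Eve=2, Bob=6
Event 7 (Eve +4): Eve: 2 -> 6. State: Eve=6, Bob=6

Eve's final count: 6

Answer: 6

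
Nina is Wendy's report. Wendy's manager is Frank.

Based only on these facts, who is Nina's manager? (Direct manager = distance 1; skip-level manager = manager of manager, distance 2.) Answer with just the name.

Reconstructing the manager chain from the given facts:
  Frank -> Wendy -> Nina
(each arrow means 'manager of the next')
Positions in the chain (0 = top):
  position of Frank: 0
  position of Wendy: 1
  position of Nina: 2

Nina is at position 2; the manager is 1 step up the chain, i.e. position 1: Wendy.

Answer: Wendy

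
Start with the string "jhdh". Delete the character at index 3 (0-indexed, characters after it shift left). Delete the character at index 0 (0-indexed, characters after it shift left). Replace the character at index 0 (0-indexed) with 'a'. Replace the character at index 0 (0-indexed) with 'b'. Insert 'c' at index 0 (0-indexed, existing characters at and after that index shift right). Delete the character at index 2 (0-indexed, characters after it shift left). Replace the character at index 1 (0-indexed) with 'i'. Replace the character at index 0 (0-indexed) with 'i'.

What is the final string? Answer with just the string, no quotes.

Answer: ii

Derivation:
Applying each edit step by step:
Start: "jhdh"
Op 1 (delete idx 3 = 'h'): "jhdh" -> "jhd"
Op 2 (delete idx 0 = 'j'): "jhd" -> "hd"
Op 3 (replace idx 0: 'h' -> 'a'): "hd" -> "ad"
Op 4 (replace idx 0: 'a' -> 'b'): "ad" -> "bd"
Op 5 (insert 'c' at idx 0): "bd" -> "cbd"
Op 6 (delete idx 2 = 'd'): "cbd" -> "cb"
Op 7 (replace idx 1: 'b' -> 'i'): "cb" -> "ci"
Op 8 (replace idx 0: 'c' -> 'i'): "ci" -> "ii"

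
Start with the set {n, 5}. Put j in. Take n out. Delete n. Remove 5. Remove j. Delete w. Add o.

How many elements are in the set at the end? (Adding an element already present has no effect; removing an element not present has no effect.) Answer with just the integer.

Answer: 1

Derivation:
Tracking the set through each operation:
Start: {5, n}
Event 1 (add j): added. Set: {5, j, n}
Event 2 (remove n): removed. Set: {5, j}
Event 3 (remove n): not present, no change. Set: {5, j}
Event 4 (remove 5): removed. Set: {j}
Event 5 (remove j): removed. Set: {}
Event 6 (remove w): not present, no change. Set: {}
Event 7 (add o): added. Set: {o}

Final set: {o} (size 1)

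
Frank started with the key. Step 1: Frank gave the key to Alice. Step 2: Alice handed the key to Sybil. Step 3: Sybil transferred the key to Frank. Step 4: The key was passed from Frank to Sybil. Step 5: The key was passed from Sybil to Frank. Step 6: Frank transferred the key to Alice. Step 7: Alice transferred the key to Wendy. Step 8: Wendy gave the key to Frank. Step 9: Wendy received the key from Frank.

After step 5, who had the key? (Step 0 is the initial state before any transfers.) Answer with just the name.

Answer: Frank

Derivation:
Tracking the key holder through step 5:
After step 0 (start): Frank
After step 1: Alice
After step 2: Sybil
After step 3: Frank
After step 4: Sybil
After step 5: Frank

At step 5, the holder is Frank.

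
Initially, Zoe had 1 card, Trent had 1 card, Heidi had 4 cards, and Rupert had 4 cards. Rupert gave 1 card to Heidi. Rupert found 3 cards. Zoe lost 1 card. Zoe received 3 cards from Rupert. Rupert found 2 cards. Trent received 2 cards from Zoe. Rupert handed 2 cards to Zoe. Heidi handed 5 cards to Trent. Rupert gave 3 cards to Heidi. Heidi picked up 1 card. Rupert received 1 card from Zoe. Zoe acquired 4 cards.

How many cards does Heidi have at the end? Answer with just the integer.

Answer: 4

Derivation:
Tracking counts step by step:
Start: Zoe=1, Trent=1, Heidi=4, Rupert=4
Event 1 (Rupert -> Heidi, 1): Rupert: 4 -> 3, Heidi: 4 -> 5. State: Zoe=1, Trent=1, Heidi=5, Rupert=3
Event 2 (Rupert +3): Rupert: 3 -> 6. State: Zoe=1, Trent=1, Heidi=5, Rupert=6
Event 3 (Zoe -1): Zoe: 1 -> 0. State: Zoe=0, Trent=1, Heidi=5, Rupert=6
Event 4 (Rupert -> Zoe, 3): Rupert: 6 -> 3, Zoe: 0 -> 3. State: Zoe=3, Trent=1, Heidi=5, Rupert=3
Event 5 (Rupert +2): Rupert: 3 -> 5. State: Zoe=3, Trent=1, Heidi=5, Rupert=5
Event 6 (Zoe -> Trent, 2): Zoe: 3 -> 1, Trent: 1 -> 3. State: Zoe=1, Trent=3, Heidi=5, Rupert=5
Event 7 (Rupert -> Zoe, 2): Rupert: 5 -> 3, Zoe: 1 -> 3. State: Zoe=3, Trent=3, Heidi=5, Rupert=3
Event 8 (Heidi -> Trent, 5): Heidi: 5 -> 0, Trent: 3 -> 8. State: Zoe=3, Trent=8, Heidi=0, Rupert=3
Event 9 (Rupert -> Heidi, 3): Rupert: 3 -> 0, Heidi: 0 -> 3. State: Zoe=3, Trent=8, Heidi=3, Rupert=0
Event 10 (Heidi +1): Heidi: 3 -> 4. State: Zoe=3, Trent=8, Heidi=4, Rupert=0
Event 11 (Zoe -> Rupert, 1): Zoe: 3 -> 2, Rupert: 0 -> 1. State: Zoe=2, Trent=8, Heidi=4, Rupert=1
Event 12 (Zoe +4): Zoe: 2 -> 6. State: Zoe=6, Trent=8, Heidi=4, Rupert=1

Heidi's final count: 4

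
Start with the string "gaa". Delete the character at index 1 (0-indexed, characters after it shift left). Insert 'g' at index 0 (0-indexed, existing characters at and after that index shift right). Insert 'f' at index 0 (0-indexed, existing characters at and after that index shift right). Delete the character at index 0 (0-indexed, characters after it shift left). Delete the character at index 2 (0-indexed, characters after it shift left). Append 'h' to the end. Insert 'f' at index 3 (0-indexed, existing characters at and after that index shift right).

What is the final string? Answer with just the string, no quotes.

Answer: gghf

Derivation:
Applying each edit step by step:
Start: "gaa"
Op 1 (delete idx 1 = 'a'): "gaa" -> "ga"
Op 2 (insert 'g' at idx 0): "ga" -> "gga"
Op 3 (insert 'f' at idx 0): "gga" -> "fgga"
Op 4 (delete idx 0 = 'f'): "fgga" -> "gga"
Op 5 (delete idx 2 = 'a'): "gga" -> "gg"
Op 6 (append 'h'): "gg" -> "ggh"
Op 7 (insert 'f' at idx 3): "ggh" -> "gghf"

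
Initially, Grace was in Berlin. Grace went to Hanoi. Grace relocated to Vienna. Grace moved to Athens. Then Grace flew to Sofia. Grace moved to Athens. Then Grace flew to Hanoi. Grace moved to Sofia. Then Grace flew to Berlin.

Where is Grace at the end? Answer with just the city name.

Answer: Berlin

Derivation:
Tracking Grace's location:
Start: Grace is in Berlin.
After move 1: Berlin -> Hanoi. Grace is in Hanoi.
After move 2: Hanoi -> Vienna. Grace is in Vienna.
After move 3: Vienna -> Athens. Grace is in Athens.
After move 4: Athens -> Sofia. Grace is in Sofia.
After move 5: Sofia -> Athens. Grace is in Athens.
After move 6: Athens -> Hanoi. Grace is in Hanoi.
After move 7: Hanoi -> Sofia. Grace is in Sofia.
After move 8: Sofia -> Berlin. Grace is in Berlin.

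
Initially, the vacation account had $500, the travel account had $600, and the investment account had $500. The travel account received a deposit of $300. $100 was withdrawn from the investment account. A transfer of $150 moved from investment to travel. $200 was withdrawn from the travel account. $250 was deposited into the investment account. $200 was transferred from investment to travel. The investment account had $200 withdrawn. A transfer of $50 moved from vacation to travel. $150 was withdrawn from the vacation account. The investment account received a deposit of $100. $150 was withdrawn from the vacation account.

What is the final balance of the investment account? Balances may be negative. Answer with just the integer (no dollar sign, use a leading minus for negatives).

Tracking account balances step by step:
Start: vacation=500, travel=600, investment=500
Event 1 (deposit 300 to travel): travel: 600 + 300 = 900. Balances: vacation=500, travel=900, investment=500
Event 2 (withdraw 100 from investment): investment: 500 - 100 = 400. Balances: vacation=500, travel=900, investment=400
Event 3 (transfer 150 investment -> travel): investment: 400 - 150 = 250, travel: 900 + 150 = 1050. Balances: vacation=500, travel=1050, investment=250
Event 4 (withdraw 200 from travel): travel: 1050 - 200 = 850. Balances: vacation=500, travel=850, investment=250
Event 5 (deposit 250 to investment): investment: 250 + 250 = 500. Balances: vacation=500, travel=850, investment=500
Event 6 (transfer 200 investment -> travel): investment: 500 - 200 = 300, travel: 850 + 200 = 1050. Balances: vacation=500, travel=1050, investment=300
Event 7 (withdraw 200 from investment): investment: 300 - 200 = 100. Balances: vacation=500, travel=1050, investment=100
Event 8 (transfer 50 vacation -> travel): vacation: 500 - 50 = 450, travel: 1050 + 50 = 1100. Balances: vacation=450, travel=1100, investment=100
Event 9 (withdraw 150 from vacation): vacation: 450 - 150 = 300. Balances: vacation=300, travel=1100, investment=100
Event 10 (deposit 100 to investment): investment: 100 + 100 = 200. Balances: vacation=300, travel=1100, investment=200
Event 11 (withdraw 150 from vacation): vacation: 300 - 150 = 150. Balances: vacation=150, travel=1100, investment=200

Final balance of investment: 200

Answer: 200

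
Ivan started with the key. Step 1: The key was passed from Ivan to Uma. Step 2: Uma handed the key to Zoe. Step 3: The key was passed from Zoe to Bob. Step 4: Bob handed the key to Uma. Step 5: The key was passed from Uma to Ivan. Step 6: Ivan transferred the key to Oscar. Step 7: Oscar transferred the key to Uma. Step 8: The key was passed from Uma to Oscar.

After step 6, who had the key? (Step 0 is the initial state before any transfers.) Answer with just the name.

Tracking the key holder through step 6:
After step 0 (start): Ivan
After step 1: Uma
After step 2: Zoe
After step 3: Bob
After step 4: Uma
After step 5: Ivan
After step 6: Oscar

At step 6, the holder is Oscar.

Answer: Oscar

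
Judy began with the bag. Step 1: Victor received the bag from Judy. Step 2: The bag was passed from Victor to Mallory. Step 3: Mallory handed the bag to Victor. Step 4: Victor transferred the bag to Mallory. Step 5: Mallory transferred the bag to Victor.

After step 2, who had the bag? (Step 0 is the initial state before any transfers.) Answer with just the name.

Answer: Mallory

Derivation:
Tracking the bag holder through step 2:
After step 0 (start): Judy
After step 1: Victor
After step 2: Mallory

At step 2, the holder is Mallory.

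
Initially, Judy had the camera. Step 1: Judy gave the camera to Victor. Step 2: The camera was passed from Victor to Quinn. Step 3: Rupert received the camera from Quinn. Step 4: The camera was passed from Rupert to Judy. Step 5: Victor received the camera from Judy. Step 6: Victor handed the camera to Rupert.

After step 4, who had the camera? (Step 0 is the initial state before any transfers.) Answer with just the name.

Answer: Judy

Derivation:
Tracking the camera holder through step 4:
After step 0 (start): Judy
After step 1: Victor
After step 2: Quinn
After step 3: Rupert
After step 4: Judy

At step 4, the holder is Judy.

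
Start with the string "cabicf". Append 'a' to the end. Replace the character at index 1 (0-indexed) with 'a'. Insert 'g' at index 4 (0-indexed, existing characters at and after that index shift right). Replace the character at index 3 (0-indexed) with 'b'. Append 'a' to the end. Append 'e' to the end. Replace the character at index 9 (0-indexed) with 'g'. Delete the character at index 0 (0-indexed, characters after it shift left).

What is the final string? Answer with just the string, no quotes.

Applying each edit step by step:
Start: "cabicf"
Op 1 (append 'a'): "cabicf" -> "cabicfa"
Op 2 (replace idx 1: 'a' -> 'a'): "cabicfa" -> "cabicfa"
Op 3 (insert 'g' at idx 4): "cabicfa" -> "cabigcfa"
Op 4 (replace idx 3: 'i' -> 'b'): "cabigcfa" -> "cabbgcfa"
Op 5 (append 'a'): "cabbgcfa" -> "cabbgcfaa"
Op 6 (append 'e'): "cabbgcfaa" -> "cabbgcfaae"
Op 7 (replace idx 9: 'e' -> 'g'): "cabbgcfaae" -> "cabbgcfaag"
Op 8 (delete idx 0 = 'c'): "cabbgcfaag" -> "abbgcfaag"

Answer: abbgcfaag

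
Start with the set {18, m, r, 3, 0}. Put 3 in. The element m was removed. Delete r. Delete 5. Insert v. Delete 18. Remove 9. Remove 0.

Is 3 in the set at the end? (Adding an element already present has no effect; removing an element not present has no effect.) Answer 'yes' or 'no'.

Tracking the set through each operation:
Start: {0, 18, 3, m, r}
Event 1 (add 3): already present, no change. Set: {0, 18, 3, m, r}
Event 2 (remove m): removed. Set: {0, 18, 3, r}
Event 3 (remove r): removed. Set: {0, 18, 3}
Event 4 (remove 5): not present, no change. Set: {0, 18, 3}
Event 5 (add v): added. Set: {0, 18, 3, v}
Event 6 (remove 18): removed. Set: {0, 3, v}
Event 7 (remove 9): not present, no change. Set: {0, 3, v}
Event 8 (remove 0): removed. Set: {3, v}

Final set: {3, v} (size 2)
3 is in the final set.

Answer: yes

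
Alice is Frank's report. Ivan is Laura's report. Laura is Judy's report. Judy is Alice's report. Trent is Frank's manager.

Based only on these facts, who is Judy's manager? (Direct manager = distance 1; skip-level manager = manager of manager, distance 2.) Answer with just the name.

Reconstructing the manager chain from the given facts:
  Trent -> Frank -> Alice -> Judy -> Laura -> Ivan
(each arrow means 'manager of the next')
Positions in the chain (0 = top):
  position of Trent: 0
  position of Frank: 1
  position of Alice: 2
  position of Judy: 3
  position of Laura: 4
  position of Ivan: 5

Judy is at position 3; the manager is 1 step up the chain, i.e. position 2: Alice.

Answer: Alice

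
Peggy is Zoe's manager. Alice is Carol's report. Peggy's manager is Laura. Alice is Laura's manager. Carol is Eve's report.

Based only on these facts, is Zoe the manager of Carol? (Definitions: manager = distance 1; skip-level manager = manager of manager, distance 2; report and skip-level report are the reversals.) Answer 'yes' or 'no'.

Reconstructing the manager chain from the given facts:
  Eve -> Carol -> Alice -> Laura -> Peggy -> Zoe
(each arrow means 'manager of the next')
Positions in the chain (0 = top):
  position of Eve: 0
  position of Carol: 1
  position of Alice: 2
  position of Laura: 3
  position of Peggy: 4
  position of Zoe: 5

Zoe is at position 5, Carol is at position 1; signed distance (j - i) = -4.
'manager' requires j - i = 1. Actual distance is -4, so the relation does NOT hold.

Answer: no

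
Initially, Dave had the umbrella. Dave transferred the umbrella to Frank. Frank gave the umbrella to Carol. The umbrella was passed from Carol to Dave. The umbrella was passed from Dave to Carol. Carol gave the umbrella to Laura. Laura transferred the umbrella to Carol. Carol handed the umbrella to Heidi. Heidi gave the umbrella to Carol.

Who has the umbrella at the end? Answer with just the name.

Answer: Carol

Derivation:
Tracking the umbrella through each event:
Start: Dave has the umbrella.
After event 1: Frank has the umbrella.
After event 2: Carol has the umbrella.
After event 3: Dave has the umbrella.
After event 4: Carol has the umbrella.
After event 5: Laura has the umbrella.
After event 6: Carol has the umbrella.
After event 7: Heidi has the umbrella.
After event 8: Carol has the umbrella.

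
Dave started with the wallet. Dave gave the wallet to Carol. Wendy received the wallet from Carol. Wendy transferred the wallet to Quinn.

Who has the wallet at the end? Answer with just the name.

Tracking the wallet through each event:
Start: Dave has the wallet.
After event 1: Carol has the wallet.
After event 2: Wendy has the wallet.
After event 3: Quinn has the wallet.

Answer: Quinn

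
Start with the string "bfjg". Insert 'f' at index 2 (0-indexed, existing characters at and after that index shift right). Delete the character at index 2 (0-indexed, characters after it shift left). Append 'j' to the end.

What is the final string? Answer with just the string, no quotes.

Applying each edit step by step:
Start: "bfjg"
Op 1 (insert 'f' at idx 2): "bfjg" -> "bffjg"
Op 2 (delete idx 2 = 'f'): "bffjg" -> "bfjg"
Op 3 (append 'j'): "bfjg" -> "bfjgj"

Answer: bfjgj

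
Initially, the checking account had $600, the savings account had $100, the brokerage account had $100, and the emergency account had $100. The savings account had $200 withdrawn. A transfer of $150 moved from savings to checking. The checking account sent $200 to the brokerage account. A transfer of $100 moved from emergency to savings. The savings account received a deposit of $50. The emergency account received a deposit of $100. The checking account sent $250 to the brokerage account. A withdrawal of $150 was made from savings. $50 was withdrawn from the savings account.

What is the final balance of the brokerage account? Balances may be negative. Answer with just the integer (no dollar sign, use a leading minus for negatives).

Tracking account balances step by step:
Start: checking=600, savings=100, brokerage=100, emergency=100
Event 1 (withdraw 200 from savings): savings: 100 - 200 = -100. Balances: checking=600, savings=-100, brokerage=100, emergency=100
Event 2 (transfer 150 savings -> checking): savings: -100 - 150 = -250, checking: 600 + 150 = 750. Balances: checking=750, savings=-250, brokerage=100, emergency=100
Event 3 (transfer 200 checking -> brokerage): checking: 750 - 200 = 550, brokerage: 100 + 200 = 300. Balances: checking=550, savings=-250, brokerage=300, emergency=100
Event 4 (transfer 100 emergency -> savings): emergency: 100 - 100 = 0, savings: -250 + 100 = -150. Balances: checking=550, savings=-150, brokerage=300, emergency=0
Event 5 (deposit 50 to savings): savings: -150 + 50 = -100. Balances: checking=550, savings=-100, brokerage=300, emergency=0
Event 6 (deposit 100 to emergency): emergency: 0 + 100 = 100. Balances: checking=550, savings=-100, brokerage=300, emergency=100
Event 7 (transfer 250 checking -> brokerage): checking: 550 - 250 = 300, brokerage: 300 + 250 = 550. Balances: checking=300, savings=-100, brokerage=550, emergency=100
Event 8 (withdraw 150 from savings): savings: -100 - 150 = -250. Balances: checking=300, savings=-250, brokerage=550, emergency=100
Event 9 (withdraw 50 from savings): savings: -250 - 50 = -300. Balances: checking=300, savings=-300, brokerage=550, emergency=100

Final balance of brokerage: 550

Answer: 550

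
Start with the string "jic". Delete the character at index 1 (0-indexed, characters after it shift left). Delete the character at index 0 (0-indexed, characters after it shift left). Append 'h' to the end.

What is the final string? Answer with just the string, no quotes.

Applying each edit step by step:
Start: "jic"
Op 1 (delete idx 1 = 'i'): "jic" -> "jc"
Op 2 (delete idx 0 = 'j'): "jc" -> "c"
Op 3 (append 'h'): "c" -> "ch"

Answer: ch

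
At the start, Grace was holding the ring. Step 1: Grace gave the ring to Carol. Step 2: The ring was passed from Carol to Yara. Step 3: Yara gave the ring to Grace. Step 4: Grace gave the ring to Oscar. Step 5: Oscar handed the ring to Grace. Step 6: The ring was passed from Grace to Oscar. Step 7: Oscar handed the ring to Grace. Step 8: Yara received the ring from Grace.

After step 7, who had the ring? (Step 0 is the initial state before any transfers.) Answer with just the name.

Tracking the ring holder through step 7:
After step 0 (start): Grace
After step 1: Carol
After step 2: Yara
After step 3: Grace
After step 4: Oscar
After step 5: Grace
After step 6: Oscar
After step 7: Grace

At step 7, the holder is Grace.

Answer: Grace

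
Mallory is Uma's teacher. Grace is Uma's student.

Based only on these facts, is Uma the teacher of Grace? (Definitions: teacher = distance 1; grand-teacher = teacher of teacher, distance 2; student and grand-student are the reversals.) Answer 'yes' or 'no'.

Reconstructing the teacher chain from the given facts:
  Mallory -> Uma -> Grace
(each arrow means 'teacher of the next')
Positions in the chain (0 = top):
  position of Mallory: 0
  position of Uma: 1
  position of Grace: 2

Uma is at position 1, Grace is at position 2; signed distance (j - i) = 1.
'teacher' requires j - i = 1. Actual distance is 1, so the relation HOLDS.

Answer: yes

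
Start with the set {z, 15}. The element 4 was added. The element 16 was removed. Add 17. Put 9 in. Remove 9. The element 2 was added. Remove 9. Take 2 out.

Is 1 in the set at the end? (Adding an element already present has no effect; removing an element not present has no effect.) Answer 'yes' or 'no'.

Tracking the set through each operation:
Start: {15, z}
Event 1 (add 4): added. Set: {15, 4, z}
Event 2 (remove 16): not present, no change. Set: {15, 4, z}
Event 3 (add 17): added. Set: {15, 17, 4, z}
Event 4 (add 9): added. Set: {15, 17, 4, 9, z}
Event 5 (remove 9): removed. Set: {15, 17, 4, z}
Event 6 (add 2): added. Set: {15, 17, 2, 4, z}
Event 7 (remove 9): not present, no change. Set: {15, 17, 2, 4, z}
Event 8 (remove 2): removed. Set: {15, 17, 4, z}

Final set: {15, 17, 4, z} (size 4)
1 is NOT in the final set.

Answer: no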